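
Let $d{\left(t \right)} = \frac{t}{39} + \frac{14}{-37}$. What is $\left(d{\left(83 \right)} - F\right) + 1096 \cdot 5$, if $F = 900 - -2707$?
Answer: $\frac{2705264}{1443} \approx 1874.8$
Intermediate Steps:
$d{\left(t \right)} = - \frac{14}{37} + \frac{t}{39}$ ($d{\left(t \right)} = t \frac{1}{39} + 14 \left(- \frac{1}{37}\right) = \frac{t}{39} - \frac{14}{37} = - \frac{14}{37} + \frac{t}{39}$)
$F = 3607$ ($F = 900 + 2707 = 3607$)
$\left(d{\left(83 \right)} - F\right) + 1096 \cdot 5 = \left(\left(- \frac{14}{37} + \frac{1}{39} \cdot 83\right) - 3607\right) + 1096 \cdot 5 = \left(\left(- \frac{14}{37} + \frac{83}{39}\right) - 3607\right) + 5480 = \left(\frac{2525}{1443} - 3607\right) + 5480 = - \frac{5202376}{1443} + 5480 = \frac{2705264}{1443}$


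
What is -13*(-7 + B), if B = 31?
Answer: -312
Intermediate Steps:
-13*(-7 + B) = -13*(-7 + 31) = -13*24 = -312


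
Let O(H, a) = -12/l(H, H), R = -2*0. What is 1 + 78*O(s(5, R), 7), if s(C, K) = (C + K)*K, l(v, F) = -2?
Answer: 469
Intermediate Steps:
R = 0
s(C, K) = K*(C + K)
O(H, a) = 6 (O(H, a) = -12/(-2) = -12*(-1/2) = 6)
1 + 78*O(s(5, R), 7) = 1 + 78*6 = 1 + 468 = 469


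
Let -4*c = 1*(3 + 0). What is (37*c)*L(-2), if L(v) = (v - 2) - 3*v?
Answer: -111/2 ≈ -55.500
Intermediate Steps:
c = -3/4 (c = -(3 + 0)/4 = -3/4 ≈ -0.75000)
L(v) = -2 - 2*v (L(v) = (-2 + v) - 3*v = -2 - 2*v)
(37*c)*L(-2) = (37*(-3/4))*(-2 - 2*(-2)) = -111*(-2 + 4)/4 = -111/4*2 = -111/2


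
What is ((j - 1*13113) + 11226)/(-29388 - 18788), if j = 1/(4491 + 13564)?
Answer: 4258723/108727210 ≈ 0.039169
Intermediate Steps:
j = 1/18055 ≈ 5.5386e-5
((j - 1*13113) + 11226)/(-29388 - 18788) = ((1/18055 - 1*13113) + 11226)/(-29388 - 18788) = ((1/18055 - 13113) + 11226)/(-48176) = (-236755214/18055 + 11226)*(-1/48176) = -34069784/18055*(-1/48176) = 4258723/108727210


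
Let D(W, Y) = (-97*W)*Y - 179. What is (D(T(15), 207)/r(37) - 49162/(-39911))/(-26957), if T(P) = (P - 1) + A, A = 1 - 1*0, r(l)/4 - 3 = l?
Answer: 3004968171/43035233080 ≈ 0.069826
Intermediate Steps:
r(l) = 12 + 4*l
A = 1 (A = 1 + 0 = 1)
T(P) = P (T(P) = (P - 1) + 1 = (-1 + P) + 1 = P)
D(W, Y) = -179 - 97*W*Y (D(W, Y) = -97*W*Y - 179 = -179 - 97*W*Y)
(D(T(15), 207)/r(37) - 49162/(-39911))/(-26957) = ((-179 - 97*15*207)/(12 + 4*37) - 49162/(-39911))/(-26957) = ((-179 - 301185)/(12 + 148) - 49162*(-1/39911))*(-1/26957) = (-301364/160 + 49162/39911)*(-1/26957) = (-301364*1/160 + 49162/39911)*(-1/26957) = (-75341/40 + 49162/39911)*(-1/26957) = -3004968171/1596440*(-1/26957) = 3004968171/43035233080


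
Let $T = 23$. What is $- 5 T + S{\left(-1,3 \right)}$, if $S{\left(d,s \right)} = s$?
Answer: $-112$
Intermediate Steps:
$- 5 T + S{\left(-1,3 \right)} = \left(-5\right) 23 + 3 = -115 + 3 = -112$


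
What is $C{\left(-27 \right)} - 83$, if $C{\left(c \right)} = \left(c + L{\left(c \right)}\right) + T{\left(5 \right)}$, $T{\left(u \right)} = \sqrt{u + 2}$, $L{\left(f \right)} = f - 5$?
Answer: $-142 + \sqrt{7} \approx -139.35$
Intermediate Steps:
$L{\left(f \right)} = -5 + f$
$T{\left(u \right)} = \sqrt{2 + u}$
$C{\left(c \right)} = -5 + \sqrt{7} + 2 c$ ($C{\left(c \right)} = \left(c + \left(-5 + c\right)\right) + \sqrt{2 + 5} = \left(-5 + 2 c\right) + \sqrt{7} = -5 + \sqrt{7} + 2 c$)
$C{\left(-27 \right)} - 83 = \left(-5 + \sqrt{7} + 2 \left(-27\right)\right) - 83 = \left(-5 + \sqrt{7} - 54\right) - 83 = \left(-59 + \sqrt{7}\right) - 83 = -142 + \sqrt{7}$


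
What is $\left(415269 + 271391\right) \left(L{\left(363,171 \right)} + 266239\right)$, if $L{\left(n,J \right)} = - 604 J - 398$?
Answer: $111621389620$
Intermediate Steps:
$L{\left(n,J \right)} = -398 - 604 J$
$\left(415269 + 271391\right) \left(L{\left(363,171 \right)} + 266239\right) = \left(415269 + 271391\right) \left(\left(-398 - 103284\right) + 266239\right) = 686660 \left(\left(-398 - 103284\right) + 266239\right) = 686660 \left(-103682 + 266239\right) = 686660 \cdot 162557 = 111621389620$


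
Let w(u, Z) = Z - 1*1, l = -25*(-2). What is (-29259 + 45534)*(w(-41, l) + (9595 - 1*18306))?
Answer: -140974050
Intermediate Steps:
l = 50
w(u, Z) = -1 + Z (w(u, Z) = Z - 1 = -1 + Z)
(-29259 + 45534)*(w(-41, l) + (9595 - 1*18306)) = (-29259 + 45534)*((-1 + 50) + (9595 - 1*18306)) = 16275*(49 + (9595 - 18306)) = 16275*(49 - 8711) = 16275*(-8662) = -140974050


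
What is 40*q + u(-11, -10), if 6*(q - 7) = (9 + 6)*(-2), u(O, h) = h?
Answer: 70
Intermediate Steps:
q = 2 (q = 7 + ((9 + 6)*(-2))/6 = 7 + (15*(-2))/6 = 7 + (⅙)*(-30) = 7 - 5 = 2)
40*q + u(-11, -10) = 40*2 - 10 = 80 - 10 = 70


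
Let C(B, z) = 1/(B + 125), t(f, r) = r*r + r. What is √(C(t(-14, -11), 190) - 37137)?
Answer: 7*I*√41854910/235 ≈ 192.71*I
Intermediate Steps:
t(f, r) = r + r² (t(f, r) = r² + r = r + r²)
C(B, z) = 1/(125 + B)
√(C(t(-14, -11), 190) - 37137) = √(1/(125 - 11*(1 - 11)) - 37137) = √(1/(125 - 11*(-10)) - 37137) = √(1/(125 + 110) - 37137) = √(1/235 - 37137) = √(-8727194/235) = 7*I*√41854910/235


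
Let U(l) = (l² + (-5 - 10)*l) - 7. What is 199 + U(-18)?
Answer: 786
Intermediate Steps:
U(l) = -7 + l² - 15*l (U(l) = (l² - 15*l) - 7 = -7 + l² - 15*l)
199 + U(-18) = 199 + (-7 + (-18)² - 15*(-18)) = 199 + (-7 + 324 + 270) = 199 + 587 = 786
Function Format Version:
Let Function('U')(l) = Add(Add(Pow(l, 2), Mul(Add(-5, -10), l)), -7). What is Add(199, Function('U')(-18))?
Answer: 786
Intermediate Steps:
Function('U')(l) = Add(-7, Pow(l, 2), Mul(-15, l)) (Function('U')(l) = Add(Add(Pow(l, 2), Mul(-15, l)), -7) = Add(-7, Pow(l, 2), Mul(-15, l)))
Add(199, Function('U')(-18)) = Add(199, Add(-7, Pow(-18, 2), Mul(-15, -18))) = Add(199, Add(-7, 324, 270)) = Add(199, 587) = 786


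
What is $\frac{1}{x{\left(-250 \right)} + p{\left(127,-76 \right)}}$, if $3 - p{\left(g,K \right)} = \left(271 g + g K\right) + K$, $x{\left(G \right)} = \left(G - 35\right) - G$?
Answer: $- \frac{1}{24721} \approx -4.0451 \cdot 10^{-5}$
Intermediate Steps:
$x{\left(G \right)} = -35$ ($x{\left(G \right)} = \left(-35 + G\right) - G = -35$)
$p{\left(g,K \right)} = 3 - K - 271 g - K g$ ($p{\left(g,K \right)} = 3 - \left(\left(271 g + g K\right) + K\right) = 3 - \left(\left(271 g + K g\right) + K\right) = 3 - \left(K + 271 g + K g\right) = 3 - K - 271 g - K g$)
$\frac{1}{x{\left(-250 \right)} + p{\left(127,-76 \right)}} = \frac{1}{-35 - \left(34338 - 9652\right)} = \frac{1}{-35 + \left(3 + 76 - 34417 + 9652\right)} = \frac{1}{-35 - 24686} = \frac{1}{-24721} = - \frac{1}{24721}$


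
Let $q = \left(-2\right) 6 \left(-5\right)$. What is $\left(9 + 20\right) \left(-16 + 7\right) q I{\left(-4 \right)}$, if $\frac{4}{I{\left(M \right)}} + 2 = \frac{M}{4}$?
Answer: $20880$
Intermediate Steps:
$I{\left(M \right)} = \frac{4}{-2 + \frac{M}{4}}$
$q = 60$ ($q = \left(-12\right) \left(-5\right) = 60$)
$\left(9 + 20\right) \left(-16 + 7\right) q I{\left(-4 \right)} = \left(9 + 20\right) \left(-16 + 7\right) 60 \frac{16}{-8 - 4} = 29 \left(-9\right) 60 \frac{16}{-12} = \left(-261\right) 60 \cdot 16 \left(- \frac{1}{12}\right) = \left(-15660\right) \left(- \frac{4}{3}\right) = 20880$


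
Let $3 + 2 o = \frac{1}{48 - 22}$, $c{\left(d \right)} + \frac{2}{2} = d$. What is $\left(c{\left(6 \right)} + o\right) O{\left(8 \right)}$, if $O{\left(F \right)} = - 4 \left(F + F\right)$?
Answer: $- \frac{2928}{13} \approx -225.23$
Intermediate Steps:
$c{\left(d \right)} = -1 + d$
$o = - \frac{77}{52}$ ($o = - \frac{3}{2} + \frac{1}{2 \left(48 - 22\right)} = - \frac{3}{2} + \frac{1}{2 \cdot 26} = - \frac{3}{2} + \frac{1}{2} \cdot \frac{1}{26} = - \frac{3}{2} + \frac{1}{52} = - \frac{77}{52} \approx -1.4808$)
$O{\left(F \right)} = - 8 F$ ($O{\left(F \right)} = - 4 \cdot 2 F = - 8 F$)
$\left(c{\left(6 \right)} + o\right) O{\left(8 \right)} = \left(\left(-1 + 6\right) - \frac{77}{52}\right) \left(\left(-8\right) 8\right) = \left(5 - \frac{77}{52}\right) \left(-64\right) = \frac{183}{52} \left(-64\right) = - \frac{2928}{13}$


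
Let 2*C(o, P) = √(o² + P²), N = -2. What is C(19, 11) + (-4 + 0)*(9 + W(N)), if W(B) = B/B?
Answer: -40 + √482/2 ≈ -29.023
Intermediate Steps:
W(B) = 1
C(o, P) = √(P² + o²)/2 (C(o, P) = √(o² + P²)/2 = √(P² + o²)/2)
C(19, 11) + (-4 + 0)*(9 + W(N)) = √(11² + 19²)/2 + (-4 + 0)*(9 + 1) = √(121 + 361)/2 - 4*10 = √482/2 - 40 = -40 + √482/2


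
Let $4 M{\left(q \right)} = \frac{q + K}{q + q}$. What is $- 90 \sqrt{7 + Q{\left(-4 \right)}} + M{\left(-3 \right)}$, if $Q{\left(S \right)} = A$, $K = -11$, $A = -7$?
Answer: $\frac{7}{12} \approx 0.58333$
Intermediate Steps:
$Q{\left(S \right)} = -7$
$M{\left(q \right)} = \frac{-11 + q}{8 q}$ ($M{\left(q \right)} = \frac{\left(q - 11\right) \frac{1}{q + q}}{4} = \frac{\left(-11 + q\right) \frac{1}{2 q}}{4} = \frac{\frac{1}{2} \frac{1}{q} \left(-11 + q\right)}{4} = \frac{-11 + q}{8 q}$)
$- 90 \sqrt{7 + Q{\left(-4 \right)}} + M{\left(-3 \right)} = - 90 \sqrt{7 - 7} + \frac{-11 - 3}{8 \left(-3\right)} = - 90 \sqrt{0} + \frac{1}{8} \left(- \frac{1}{3}\right) \left(-14\right) = \left(-90\right) 0 + \frac{7}{12} = 0 + \frac{7}{12} = \frac{7}{12}$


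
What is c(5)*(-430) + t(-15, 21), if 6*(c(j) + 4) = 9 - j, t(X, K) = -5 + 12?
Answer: 4321/3 ≈ 1440.3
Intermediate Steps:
t(X, K) = 7
c(j) = -5/2 - j/6 (c(j) = -4 + (9 - j)/6 = -4 + (3/2 - j/6) = -5/2 - j/6)
c(5)*(-430) + t(-15, 21) = (-5/2 - ⅙*5)*(-430) + 7 = (-5/2 - ⅚)*(-430) + 7 = -10/3*(-430) + 7 = 4300/3 + 7 = 4321/3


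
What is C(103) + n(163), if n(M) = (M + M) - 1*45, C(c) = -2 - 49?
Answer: 230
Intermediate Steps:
C(c) = -51
n(M) = -45 + 2*M (n(M) = 2*M - 45 = -45 + 2*M)
C(103) + n(163) = -51 + (-45 + 2*163) = -51 + (-45 + 326) = -51 + 281 = 230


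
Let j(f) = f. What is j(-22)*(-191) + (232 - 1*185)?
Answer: 4249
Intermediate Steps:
j(-22)*(-191) + (232 - 1*185) = -22*(-191) + (232 - 1*185) = 4202 + (232 - 185) = 4202 + 47 = 4249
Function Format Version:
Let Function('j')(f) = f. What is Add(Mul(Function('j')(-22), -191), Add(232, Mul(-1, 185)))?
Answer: 4249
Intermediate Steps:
Add(Mul(Function('j')(-22), -191), Add(232, Mul(-1, 185))) = Add(Mul(-22, -191), Add(232, Mul(-1, 185))) = Add(4202, Add(232, -185)) = Add(4202, 47) = 4249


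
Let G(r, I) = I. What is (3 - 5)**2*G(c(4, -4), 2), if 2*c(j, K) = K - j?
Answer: 8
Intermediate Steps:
c(j, K) = K/2 - j/2 (c(j, K) = (K - j)/2 = K/2 - j/2)
(3 - 5)**2*G(c(4, -4), 2) = (3 - 5)**2*2 = (-2)**2*2 = 4*2 = 8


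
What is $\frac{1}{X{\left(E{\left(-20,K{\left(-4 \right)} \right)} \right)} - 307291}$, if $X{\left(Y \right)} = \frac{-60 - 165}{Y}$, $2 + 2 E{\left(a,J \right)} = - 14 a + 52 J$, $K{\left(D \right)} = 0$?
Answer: $- \frac{139}{42713674} \approx -3.2542 \cdot 10^{-6}$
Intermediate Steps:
$E{\left(a,J \right)} = -1 - 7 a + 26 J$ ($E{\left(a,J \right)} = -1 + \frac{- 14 a + 52 J}{2} = -1 + \left(- 7 a + 26 J\right) = -1 - 7 a + 26 J$)
$X{\left(Y \right)} = - \frac{225}{Y}$ ($X{\left(Y \right)} = \frac{-60 - 165}{Y} = - \frac{225}{Y}$)
$\frac{1}{X{\left(E{\left(-20,K{\left(-4 \right)} \right)} \right)} - 307291} = \frac{1}{- \frac{225}{-1 - -140 + 26 \cdot 0} - 307291} = \frac{1}{- \frac{225}{-1 + 140 + 0} - 307291} = \frac{1}{- \frac{225}{139} - 307291} = \frac{1}{- \frac{42713674}{139}} = - \frac{139}{42713674}$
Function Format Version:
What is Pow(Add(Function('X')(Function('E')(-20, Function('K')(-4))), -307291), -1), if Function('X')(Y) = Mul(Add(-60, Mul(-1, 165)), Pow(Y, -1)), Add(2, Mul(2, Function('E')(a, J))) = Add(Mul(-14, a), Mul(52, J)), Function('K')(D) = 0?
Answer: Rational(-139, 42713674) ≈ -3.2542e-6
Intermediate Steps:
Function('E')(a, J) = Add(-1, Mul(-7, a), Mul(26, J)) (Function('E')(a, J) = Add(-1, Mul(Rational(1, 2), Add(Mul(-14, a), Mul(52, J)))) = Add(-1, Add(Mul(-7, a), Mul(26, J))) = Add(-1, Mul(-7, a), Mul(26, J)))
Function('X')(Y) = Mul(-225, Pow(Y, -1)) (Function('X')(Y) = Mul(Add(-60, -165), Pow(Y, -1)) = Mul(-225, Pow(Y, -1)))
Pow(Add(Function('X')(Function('E')(-20, Function('K')(-4))), -307291), -1) = Pow(Add(Mul(-225, Pow(Add(-1, Mul(-7, -20), Mul(26, 0)), -1)), -307291), -1) = Pow(Add(Mul(-225, Pow(Add(-1, 140, 0), -1)), -307291), -1) = Pow(Add(Mul(-225, Pow(139, -1)), -307291), -1) = Pow(Add(Mul(-225, Rational(1, 139)), -307291), -1) = Pow(Add(Rational(-225, 139), -307291), -1) = Pow(Rational(-42713674, 139), -1) = Rational(-139, 42713674)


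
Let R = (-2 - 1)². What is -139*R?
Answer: -1251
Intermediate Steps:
R = 9 (R = (-3)² = 9)
-139*R = -139*9 = -1251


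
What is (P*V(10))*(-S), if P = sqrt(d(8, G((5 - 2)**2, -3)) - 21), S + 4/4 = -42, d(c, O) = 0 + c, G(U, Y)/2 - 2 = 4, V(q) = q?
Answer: 430*I*sqrt(13) ≈ 1550.4*I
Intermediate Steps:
G(U, Y) = 12 (G(U, Y) = 4 + 2*4 = 4 + 8 = 12)
d(c, O) = c
S = -43 (S = -1 - 42 = -43)
P = I*sqrt(13) (P = sqrt(8 - 21) = sqrt(-13) = I*sqrt(13) ≈ 3.6056*I)
(P*V(10))*(-S) = ((I*sqrt(13))*10)*(-1*(-43)) = (10*I*sqrt(13))*43 = 430*I*sqrt(13)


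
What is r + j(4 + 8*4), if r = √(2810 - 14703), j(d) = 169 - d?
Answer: 133 + I*√11893 ≈ 133.0 + 109.06*I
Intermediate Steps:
r = I*√11893 (r = √(-11893) = I*√11893 ≈ 109.06*I)
r + j(4 + 8*4) = I*√11893 + (169 - (4 + 8*4)) = I*√11893 + (169 - (4 + 32)) = I*√11893 + (169 - 1*36) = I*√11893 + (169 - 36) = I*√11893 + 133 = 133 + I*√11893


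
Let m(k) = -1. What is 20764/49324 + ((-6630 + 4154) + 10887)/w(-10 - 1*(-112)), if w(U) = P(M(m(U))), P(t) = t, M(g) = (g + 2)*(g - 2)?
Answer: -103700468/36993 ≈ -2803.2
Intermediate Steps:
M(g) = (-2 + g)*(2 + g) (M(g) = (2 + g)*(-2 + g) = (-2 + g)*(2 + g))
w(U) = -3 (w(U) = -4 + (-1)**2 = -4 + 1 = -3)
20764/49324 + ((-6630 + 4154) + 10887)/w(-10 - 1*(-112)) = 20764/49324 + ((-6630 + 4154) + 10887)/(-3) = 20764*(1/49324) + (-2476 + 10887)*(-1/3) = 5191/12331 + 8411*(-1/3) = 5191/12331 - 8411/3 = -103700468/36993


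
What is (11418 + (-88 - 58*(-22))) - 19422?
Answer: -6816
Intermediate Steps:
(11418 + (-88 - 58*(-22))) - 19422 = (11418 + (-88 + 1276)) - 19422 = (11418 + 1188) - 19422 = 12606 - 19422 = -6816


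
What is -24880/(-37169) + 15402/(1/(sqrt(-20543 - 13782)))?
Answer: 24880/37169 + 77010*I*sqrt(1373) ≈ 0.66938 + 2.8535e+6*I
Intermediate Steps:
-24880/(-37169) + 15402/(1/(sqrt(-20543 - 13782))) = -24880*(-1/37169) + 15402/(1/(sqrt(-34325))) = 24880/37169 + 15402/(1/(5*I*sqrt(1373))) = 24880/37169 + 15402/((-I*sqrt(1373)/6865)) = 24880/37169 + 15402*(5*I*sqrt(1373)) = 24880/37169 + 77010*I*sqrt(1373)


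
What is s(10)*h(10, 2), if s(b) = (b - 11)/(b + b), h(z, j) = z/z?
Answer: -1/20 ≈ -0.050000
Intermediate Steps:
h(z, j) = 1
s(b) = (-11 + b)/(2*b) (s(b) = (-11 + b)/((2*b)) = (-11 + b)*(1/(2*b)) = (-11 + b)/(2*b))
s(10)*h(10, 2) = ((1/2)*(-11 + 10)/10)*1 = ((1/2)*(1/10)*(-1))*1 = -1/20*1 = -1/20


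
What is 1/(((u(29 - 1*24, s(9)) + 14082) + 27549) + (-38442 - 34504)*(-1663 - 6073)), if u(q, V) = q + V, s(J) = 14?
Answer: 1/564351906 ≈ 1.7719e-9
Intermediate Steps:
u(q, V) = V + q
1/(((u(29 - 1*24, s(9)) + 14082) + 27549) + (-38442 - 34504)*(-1663 - 6073)) = 1/((((14 + (29 - 1*24)) + 14082) + 27549) + (-38442 - 34504)*(-1663 - 6073)) = 1/((((14 + (29 - 24)) + 14082) + 27549) - 72946*(-7736)) = 1/((((14 + 5) + 14082) + 27549) + 564310256) = 1/(((19 + 14082) + 27549) + 564310256) = 1/((14101 + 27549) + 564310256) = 1/(41650 + 564310256) = 1/564351906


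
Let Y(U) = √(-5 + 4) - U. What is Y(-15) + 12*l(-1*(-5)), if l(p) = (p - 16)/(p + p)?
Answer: 9/5 + I ≈ 1.8 + 1.0*I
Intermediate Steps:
l(p) = (-16 + p)/(2*p) (l(p) = (-16 + p)/((2*p)) = (-16 + p)*(1/(2*p)) = (-16 + p)/(2*p))
Y(U) = I - U (Y(U) = √(-1) - U = I - U)
Y(-15) + 12*l(-1*(-5)) = (I - 1*(-15)) + 12*((-16 - 1*(-5))/(2*((-1*(-5))))) = (I + 15) + 12*((½)*(-16 + 5)/5) = (15 + I) + 12*((½)*(⅕)*(-11)) = (15 + I) + 12*(-11/10) = (15 + I) - 66/5 = 9/5 + I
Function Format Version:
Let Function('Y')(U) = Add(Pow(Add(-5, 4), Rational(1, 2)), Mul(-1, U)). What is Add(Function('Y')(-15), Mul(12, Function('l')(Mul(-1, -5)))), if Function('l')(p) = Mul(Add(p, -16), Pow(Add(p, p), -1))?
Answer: Add(Rational(9, 5), I) ≈ Add(1.8000, Mul(1.0000, I))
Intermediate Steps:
Function('l')(p) = Mul(Rational(1, 2), Pow(p, -1), Add(-16, p)) (Function('l')(p) = Mul(Add(-16, p), Pow(Mul(2, p), -1)) = Mul(Add(-16, p), Mul(Rational(1, 2), Pow(p, -1))) = Mul(Rational(1, 2), Pow(p, -1), Add(-16, p)))
Function('Y')(U) = Add(I, Mul(-1, U)) (Function('Y')(U) = Add(Pow(-1, Rational(1, 2)), Mul(-1, U)) = Add(I, Mul(-1, U)))
Add(Function('Y')(-15), Mul(12, Function('l')(Mul(-1, -5)))) = Add(Add(I, Mul(-1, -15)), Mul(12, Mul(Rational(1, 2), Pow(Mul(-1, -5), -1), Add(-16, Mul(-1, -5))))) = Add(Add(I, 15), Mul(12, Mul(Rational(1, 2), Pow(5, -1), Add(-16, 5)))) = Add(Add(15, I), Mul(12, Mul(Rational(1, 2), Rational(1, 5), -11))) = Add(Add(15, I), Mul(12, Rational(-11, 10))) = Add(Add(15, I), Rational(-66, 5)) = Add(Rational(9, 5), I)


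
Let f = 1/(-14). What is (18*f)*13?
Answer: -117/7 ≈ -16.714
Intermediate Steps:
f = -1/14 ≈ -0.071429
(18*f)*13 = (18*(-1/14))*13 = -9/7*13 = -117/7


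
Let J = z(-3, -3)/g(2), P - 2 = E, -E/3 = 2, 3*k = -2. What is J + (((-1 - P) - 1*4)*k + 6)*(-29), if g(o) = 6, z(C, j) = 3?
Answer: -1157/6 ≈ -192.83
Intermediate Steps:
k = -⅔ (k = (⅓)*(-2) = -⅔ ≈ -0.66667)
E = -6 (E = -3*2 = -6)
P = -4 (P = 2 - 6 = -4)
J = ½ (J = 3/6 = 3*(⅙) = ½ ≈ 0.50000)
J + (((-1 - P) - 1*4)*k + 6)*(-29) = ½ + (((-1 - 1*(-4)) - 1*4)*(-⅔) + 6)*(-29) = ½ + (((-1 + 4) - 4)*(-⅔) + 6)*(-29) = ½ + ((3 - 4)*(-⅔) + 6)*(-29) = ½ + (-1*(-⅔) + 6)*(-29) = ½ + (⅔ + 6)*(-29) = ½ + (20/3)*(-29) = ½ - 580/3 = -1157/6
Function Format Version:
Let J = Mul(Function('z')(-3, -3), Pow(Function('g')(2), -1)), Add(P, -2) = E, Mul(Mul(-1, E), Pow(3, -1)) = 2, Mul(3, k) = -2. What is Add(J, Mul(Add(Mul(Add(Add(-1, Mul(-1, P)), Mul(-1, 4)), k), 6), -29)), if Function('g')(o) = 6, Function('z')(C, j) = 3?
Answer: Rational(-1157, 6) ≈ -192.83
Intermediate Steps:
k = Rational(-2, 3) (k = Mul(Rational(1, 3), -2) = Rational(-2, 3) ≈ -0.66667)
E = -6 (E = Mul(-3, 2) = -6)
P = -4 (P = Add(2, -6) = -4)
J = Rational(1, 2) (J = Mul(3, Pow(6, -1)) = Mul(3, Rational(1, 6)) = Rational(1, 2) ≈ 0.50000)
Add(J, Mul(Add(Mul(Add(Add(-1, Mul(-1, P)), Mul(-1, 4)), k), 6), -29)) = Add(Rational(1, 2), Mul(Add(Mul(Add(Add(-1, Mul(-1, -4)), Mul(-1, 4)), Rational(-2, 3)), 6), -29)) = Add(Rational(1, 2), Mul(Add(Mul(Add(Add(-1, 4), -4), Rational(-2, 3)), 6), -29)) = Add(Rational(1, 2), Mul(Add(Mul(Add(3, -4), Rational(-2, 3)), 6), -29)) = Add(Rational(1, 2), Mul(Add(Mul(-1, Rational(-2, 3)), 6), -29)) = Add(Rational(1, 2), Mul(Add(Rational(2, 3), 6), -29)) = Add(Rational(1, 2), Mul(Rational(20, 3), -29)) = Add(Rational(1, 2), Rational(-580, 3)) = Rational(-1157, 6)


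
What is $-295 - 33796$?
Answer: $-34091$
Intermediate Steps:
$-295 - 33796 = -34091$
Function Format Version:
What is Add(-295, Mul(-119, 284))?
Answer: -34091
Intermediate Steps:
Add(-295, Mul(-119, 284)) = Add(-295, -33796) = -34091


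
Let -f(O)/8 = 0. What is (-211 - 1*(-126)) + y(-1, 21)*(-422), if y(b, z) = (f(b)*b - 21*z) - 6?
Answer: 188549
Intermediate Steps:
f(O) = 0 (f(O) = -8*0 = 0)
y(b, z) = -6 - 21*z (y(b, z) = (0*b - 21*z) - 6 = (0 - 21*z) - 6 = -21*z - 6 = -6 - 21*z)
(-211 - 1*(-126)) + y(-1, 21)*(-422) = (-211 - 1*(-126)) + (-6 - 21*21)*(-422) = (-211 + 126) + (-6 - 441)*(-422) = -85 - 447*(-422) = -85 + 188634 = 188549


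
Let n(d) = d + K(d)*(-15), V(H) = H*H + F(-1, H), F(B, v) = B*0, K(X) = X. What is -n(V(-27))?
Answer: 10206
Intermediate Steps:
F(B, v) = 0
V(H) = H² (V(H) = H*H + 0 = H² + 0 = H²)
n(d) = -14*d (n(d) = d + d*(-15) = d - 15*d = -14*d)
-n(V(-27)) = -(-14)*(-27)² = -(-14)*729 = -1*(-10206) = 10206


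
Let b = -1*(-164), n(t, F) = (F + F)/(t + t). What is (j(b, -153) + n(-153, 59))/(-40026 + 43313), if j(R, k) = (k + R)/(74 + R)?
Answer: -727/7040754 ≈ -0.00010326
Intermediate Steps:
n(t, F) = F/t (n(t, F) = (2*F)/((2*t)) = (2*F)*(1/(2*t)) = F/t)
b = 164
j(R, k) = (R + k)/(74 + R)
(j(b, -153) + n(-153, 59))/(-40026 + 43313) = ((164 - 153)/(74 + 164) + 59/(-153))/(-40026 + 43313) = (11/238 + 59*(-1/153))/3287 = ((1/238)*11 - 59/153)*(1/3287) = (11/238 - 59/153)*(1/3287) = -727/2142*1/3287 = -727/7040754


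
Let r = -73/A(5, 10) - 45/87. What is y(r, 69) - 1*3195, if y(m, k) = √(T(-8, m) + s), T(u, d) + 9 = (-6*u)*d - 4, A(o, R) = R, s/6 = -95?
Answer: -3195 + I*√20146735/145 ≈ -3195.0 + 30.955*I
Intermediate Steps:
s = -570 (s = 6*(-95) = -570)
T(u, d) = -13 - 6*d*u (T(u, d) = -9 + ((-6*u)*d - 4) = -9 + (-6*d*u - 4) = -9 + (-4 - 6*d*u) = -13 - 6*d*u)
r = -2267/290 (r = -73/10 - 45/87 = -73*⅒ - 45*1/87 = -73/10 - 15/29 = -2267/290 ≈ -7.8172)
y(m, k) = √(-583 + 48*m) (y(m, k) = √((-13 - 6*m*(-8)) - 570) = √((-13 + 48*m) - 570) = √(-583 + 48*m))
y(r, 69) - 1*3195 = √(-583 + 48*(-2267/290)) - 1*3195 = √(-583 - 54408/145) - 3195 = √(-138943/145) - 3195 = I*√20146735/145 - 3195 = -3195 + I*√20146735/145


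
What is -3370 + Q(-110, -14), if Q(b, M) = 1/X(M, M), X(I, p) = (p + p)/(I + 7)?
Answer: -13479/4 ≈ -3369.8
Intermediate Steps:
X(I, p) = 2*p/(7 + I) (X(I, p) = (2*p)/(7 + I) = 2*p/(7 + I))
Q(b, M) = (7 + M)/(2*M) (Q(b, M) = 1/(2*M/(7 + M)) = (7 + M)/(2*M))
-3370 + Q(-110, -14) = -3370 + (½)*(7 - 14)/(-14) = -3370 + (½)*(-1/14)*(-7) = -3370 + ¼ = -13479/4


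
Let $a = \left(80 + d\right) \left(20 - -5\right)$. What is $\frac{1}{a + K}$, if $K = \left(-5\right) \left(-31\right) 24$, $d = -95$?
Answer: $\frac{1}{3345} \approx 0.00029895$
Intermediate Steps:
$K = 3720$ ($K = 155 \cdot 24 = 3720$)
$a = -375$ ($a = \left(80 - 95\right) \left(20 - -5\right) = - 15 \left(20 + 5\right) = \left(-15\right) 25 = -375$)
$\frac{1}{a + K} = \frac{1}{-375 + 3720} = \frac{1}{3345}$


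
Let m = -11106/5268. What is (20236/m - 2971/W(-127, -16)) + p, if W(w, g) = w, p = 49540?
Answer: 9394778485/235077 ≈ 39965.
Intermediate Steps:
m = -1851/878 (m = -11106*1/5268 = -1851/878 ≈ -2.1082)
(20236/m - 2971/W(-127, -16)) + p = (20236/(-1851/878) - 2971/(-127)) + 49540 = (20236*(-878/1851) - 2971*(-1/127)) + 49540 = (-17767208/1851 + 2971/127) + 49540 = -2250936095/235077 + 49540 = 9394778485/235077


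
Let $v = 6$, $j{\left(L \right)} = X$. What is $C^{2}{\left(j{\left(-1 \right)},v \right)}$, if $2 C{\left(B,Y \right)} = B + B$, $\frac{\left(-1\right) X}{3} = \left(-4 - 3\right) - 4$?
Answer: $1089$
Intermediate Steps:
$X = 33$ ($X = - 3 \left(\left(-4 - 3\right) - 4\right) = - 3 \left(-7 - 4\right) = \left(-3\right) \left(-11\right) = 33$)
$j{\left(L \right)} = 33$
$C{\left(B,Y \right)} = B$ ($C{\left(B,Y \right)} = \frac{B + B}{2} = \frac{2 B}{2} = B$)
$C^{2}{\left(j{\left(-1 \right)},v \right)} = 33^{2} = 1089$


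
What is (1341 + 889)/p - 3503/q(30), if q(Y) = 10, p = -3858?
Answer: -6768437/19290 ≈ -350.88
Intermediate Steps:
(1341 + 889)/p - 3503/q(30) = (1341 + 889)/(-3858) - 3503/10 = 2230*(-1/3858) - 3503*⅒ = -1115/1929 - 3503/10 = -6768437/19290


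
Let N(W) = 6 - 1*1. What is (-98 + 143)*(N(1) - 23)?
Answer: -810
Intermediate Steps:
N(W) = 5 (N(W) = 6 - 1 = 5)
(-98 + 143)*(N(1) - 23) = (-98 + 143)*(5 - 23) = 45*(-18) = -810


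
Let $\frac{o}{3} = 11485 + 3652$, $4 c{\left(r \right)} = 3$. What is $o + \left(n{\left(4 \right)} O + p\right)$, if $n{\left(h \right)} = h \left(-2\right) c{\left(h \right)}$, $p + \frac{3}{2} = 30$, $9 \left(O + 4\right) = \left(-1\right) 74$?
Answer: $\frac{273077}{6} \approx 45513.0$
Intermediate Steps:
$c{\left(r \right)} = \frac{3}{4}$ ($c{\left(r \right)} = \frac{1}{4} \cdot 3 = \frac{3}{4}$)
$O = - \frac{110}{9}$ ($O = -4 + \frac{\left(-1\right) 74}{9} = -4 + \frac{1}{9} \left(-74\right) = -4 - \frac{74}{9} = - \frac{110}{9} \approx -12.222$)
$p = \frac{57}{2}$ ($p = - \frac{3}{2} + 30 = \frac{57}{2} \approx 28.5$)
$n{\left(h \right)} = - \frac{3 h}{2}$ ($n{\left(h \right)} = h \left(-2\right) \frac{3}{4} = - 2 h \frac{3}{4} = - \frac{3 h}{2}$)
$o = 45411$ ($o = 3 \left(11485 + 3652\right) = 3 \cdot 15137 = 45411$)
$o + \left(n{\left(4 \right)} O + p\right) = 45411 + \left(\left(- \frac{3}{2}\right) 4 \left(- \frac{110}{9}\right) + \frac{57}{2}\right) = 45411 + \left(\left(-6\right) \left(- \frac{110}{9}\right) + \frac{57}{2}\right) = 45411 + \left(\frac{220}{3} + \frac{57}{2}\right) = 45411 + \frac{611}{6} = \frac{273077}{6}$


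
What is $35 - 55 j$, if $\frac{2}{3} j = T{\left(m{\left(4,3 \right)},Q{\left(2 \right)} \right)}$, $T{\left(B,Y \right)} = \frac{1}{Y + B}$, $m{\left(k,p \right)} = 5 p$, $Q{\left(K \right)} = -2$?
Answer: $\frac{745}{26} \approx 28.654$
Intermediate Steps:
$T{\left(B,Y \right)} = \frac{1}{B + Y}$
$j = \frac{3}{26}$ ($j = \frac{3}{2 \left(5 \cdot 3 - 2\right)} = \frac{3}{2 \left(15 - 2\right)} = \frac{3}{2 \cdot 13} = \frac{3}{2} \cdot \frac{1}{13} = \frac{3}{26} \approx 0.11538$)
$35 - 55 j = 35 - \frac{165}{26} = \frac{745}{26}$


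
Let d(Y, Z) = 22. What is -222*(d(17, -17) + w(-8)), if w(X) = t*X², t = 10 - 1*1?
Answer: -132756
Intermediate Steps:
t = 9 (t = 10 - 1 = 9)
w(X) = 9*X²
-222*(d(17, -17) + w(-8)) = -222*(22 + 9*(-8)²) = -222*(22 + 9*64) = -222*(22 + 576) = -222*598 = -132756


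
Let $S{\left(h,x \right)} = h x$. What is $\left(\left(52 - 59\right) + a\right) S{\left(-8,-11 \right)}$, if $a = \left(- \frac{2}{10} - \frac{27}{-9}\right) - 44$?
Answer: $- \frac{21208}{5} \approx -4241.6$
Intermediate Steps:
$a = - \frac{206}{5}$ ($a = \left(\left(-2\right) \frac{1}{10} - -3\right) - 44 = \left(- \frac{1}{5} + 3\right) - 44 = \frac{14}{5} - 44 = - \frac{206}{5} \approx -41.2$)
$\left(\left(52 - 59\right) + a\right) S{\left(-8,-11 \right)} = \left(\left(52 - 59\right) - \frac{206}{5}\right) \left(\left(-8\right) \left(-11\right)\right) = \left(\left(52 - 59\right) - \frac{206}{5}\right) 88 = \left(-7 - \frac{206}{5}\right) 88 = \left(- \frac{241}{5}\right) 88 = - \frac{21208}{5}$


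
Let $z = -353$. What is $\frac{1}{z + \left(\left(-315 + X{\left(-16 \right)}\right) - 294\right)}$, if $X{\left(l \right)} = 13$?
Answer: $- \frac{1}{949} \approx -0.0010537$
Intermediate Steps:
$\frac{1}{z + \left(\left(-315 + X{\left(-16 \right)}\right) - 294\right)} = \frac{1}{-353 + \left(\left(-315 + 13\right) - 294\right)} = \frac{1}{-353 - 596} = \frac{1}{-949} = - \frac{1}{949}$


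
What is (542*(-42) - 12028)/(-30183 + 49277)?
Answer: -17396/9547 ≈ -1.8221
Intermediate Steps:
(542*(-42) - 12028)/(-30183 + 49277) = (-22764 - 12028)/19094 = -34792*1/19094 = -17396/9547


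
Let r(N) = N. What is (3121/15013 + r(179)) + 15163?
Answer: 230332567/15013 ≈ 15342.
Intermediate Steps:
(3121/15013 + r(179)) + 15163 = (3121/15013 + 179) + 15163 = 2690448/15013 + 15163 = 230332567/15013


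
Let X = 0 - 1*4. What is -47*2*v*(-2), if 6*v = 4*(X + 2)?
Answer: -752/3 ≈ -250.67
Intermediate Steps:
X = -4 (X = 0 - 4 = -4)
v = -4/3 (v = (4*(-4 + 2))/6 = (4*(-2))/6 = (⅙)*(-8) = -4/3 ≈ -1.3333)
-47*2*v*(-2) = -47*2*(-4/3)*(-2) = -(-376)*(-2)/3 = -47*16/3 = -752/3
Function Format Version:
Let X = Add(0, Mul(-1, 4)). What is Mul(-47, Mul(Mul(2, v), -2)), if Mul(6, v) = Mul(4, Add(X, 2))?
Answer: Rational(-752, 3) ≈ -250.67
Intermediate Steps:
X = -4 (X = Add(0, -4) = -4)
v = Rational(-4, 3) (v = Mul(Rational(1, 6), Mul(4, Add(-4, 2))) = Mul(Rational(1, 6), Mul(4, -2)) = Mul(Rational(1, 6), -8) = Rational(-4, 3) ≈ -1.3333)
Mul(-47, Mul(Mul(2, v), -2)) = Mul(-47, Mul(Mul(2, Rational(-4, 3)), -2)) = Mul(-47, Mul(Rational(-8, 3), -2)) = Mul(-47, Rational(16, 3)) = Rational(-752, 3)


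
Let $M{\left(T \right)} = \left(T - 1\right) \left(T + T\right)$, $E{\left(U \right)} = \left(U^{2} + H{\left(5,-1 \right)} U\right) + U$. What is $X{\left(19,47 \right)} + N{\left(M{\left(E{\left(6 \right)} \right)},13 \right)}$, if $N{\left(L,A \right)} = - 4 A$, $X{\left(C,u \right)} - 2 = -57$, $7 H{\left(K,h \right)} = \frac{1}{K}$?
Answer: $-107$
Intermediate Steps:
$H{\left(K,h \right)} = \frac{1}{7 K}$
$X{\left(C,u \right)} = -55$ ($X{\left(C,u \right)} = 2 - 57 = -55$)
$E{\left(U \right)} = U^{2} + \frac{36 U}{35}$ ($E{\left(U \right)} = \left(U^{2} + \frac{1}{7 \cdot 5} U\right) + U = \left(U^{2} + \frac{1}{7} \cdot \frac{1}{5} U\right) + U = \left(U^{2} + \frac{U}{35}\right) + U = U^{2} + \frac{36 U}{35}$)
$M{\left(T \right)} = 2 T \left(-1 + T\right)$ ($M{\left(T \right)} = \left(-1 + T\right) 2 T = 2 T \left(-1 + T\right)$)
$X{\left(19,47 \right)} + N{\left(M{\left(E{\left(6 \right)} \right)},13 \right)} = -55 - 52 = -107$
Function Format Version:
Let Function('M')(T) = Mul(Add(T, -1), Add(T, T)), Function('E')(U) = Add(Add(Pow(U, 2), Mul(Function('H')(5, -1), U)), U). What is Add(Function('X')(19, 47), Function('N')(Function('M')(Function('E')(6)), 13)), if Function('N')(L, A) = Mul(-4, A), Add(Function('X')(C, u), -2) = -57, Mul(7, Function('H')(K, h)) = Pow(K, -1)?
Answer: -107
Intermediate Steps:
Function('H')(K, h) = Mul(Rational(1, 7), Pow(K, -1))
Function('X')(C, u) = -55 (Function('X')(C, u) = Add(2, -57) = -55)
Function('E')(U) = Add(Pow(U, 2), Mul(Rational(36, 35), U)) (Function('E')(U) = Add(Add(Pow(U, 2), Mul(Mul(Rational(1, 7), Pow(5, -1)), U)), U) = Add(Add(Pow(U, 2), Mul(Mul(Rational(1, 7), Rational(1, 5)), U)), U) = Add(Add(Pow(U, 2), Mul(Rational(1, 35), U)), U) = Add(Pow(U, 2), Mul(Rational(36, 35), U)))
Function('M')(T) = Mul(2, T, Add(-1, T)) (Function('M')(T) = Mul(Add(-1, T), Mul(2, T)) = Mul(2, T, Add(-1, T)))
Add(Function('X')(19, 47), Function('N')(Function('M')(Function('E')(6)), 13)) = Add(-55, Mul(-4, 13)) = Add(-55, -52) = -107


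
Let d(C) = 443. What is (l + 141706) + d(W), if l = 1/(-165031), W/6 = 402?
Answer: 23458991618/165031 ≈ 1.4215e+5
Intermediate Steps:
W = 2412 (W = 6*402 = 2412)
l = -1/165031 ≈ -6.0595e-6
(l + 141706) + d(W) = (-1/165031 + 141706) + 443 = 23385882885/165031 + 443 = 23458991618/165031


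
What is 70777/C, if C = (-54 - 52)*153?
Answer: -70777/16218 ≈ -4.3641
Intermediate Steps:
C = -16218 (C = -106*153 = -16218)
70777/C = 70777/(-16218) = 70777*(-1/16218) = -70777/16218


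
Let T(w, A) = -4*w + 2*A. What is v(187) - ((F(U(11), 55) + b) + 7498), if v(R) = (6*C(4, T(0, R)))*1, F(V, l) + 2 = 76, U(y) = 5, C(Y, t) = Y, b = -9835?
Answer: 2287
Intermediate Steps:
F(V, l) = 74 (F(V, l) = -2 + 76 = 74)
v(R) = 24 (v(R) = (6*4)*1 = 24*1 = 24)
v(187) - ((F(U(11), 55) + b) + 7498) = 24 - ((74 - 9835) + 7498) = 24 - (-9761 + 7498) = 24 - 1*(-2263) = 24 + 2263 = 2287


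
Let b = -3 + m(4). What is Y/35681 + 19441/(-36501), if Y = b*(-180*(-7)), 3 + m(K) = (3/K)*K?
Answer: -831648101/1302392181 ≈ -0.63855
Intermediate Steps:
m(K) = 0 (m(K) = -3 + (3/K)*K = -3 + 3 = 0)
b = -3 (b = -3 + 0 = -3)
Y = -3780 (Y = -(-540)*(-7) = -3*1260 = -3780)
Y/35681 + 19441/(-36501) = -3780/35681 + 19441/(-36501) = -3780*1/35681 + 19441*(-1/36501) = -3780/35681 - 19441/36501 = -831648101/1302392181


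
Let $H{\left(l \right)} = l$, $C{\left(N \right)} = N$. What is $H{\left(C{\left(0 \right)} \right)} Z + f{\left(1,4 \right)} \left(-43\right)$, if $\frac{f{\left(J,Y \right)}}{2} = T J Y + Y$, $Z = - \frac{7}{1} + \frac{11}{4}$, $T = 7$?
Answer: $-2752$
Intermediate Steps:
$Z = - \frac{17}{4}$ ($Z = \left(-7\right) 1 + 11 \cdot \frac{1}{4} = -7 + \frac{11}{4} = - \frac{17}{4} \approx -4.25$)
$f{\left(J,Y \right)} = 2 Y + 14 J Y$ ($f{\left(J,Y \right)} = 2 \left(7 J Y + Y\right) = 2 \left(Y + 7 J Y\right) = 2 Y + 14 J Y$)
$H{\left(C{\left(0 \right)} \right)} Z + f{\left(1,4 \right)} \left(-43\right) = 0 \left(- \frac{17}{4}\right) + 2 \cdot 4 \left(1 + 7 \cdot 1\right) \left(-43\right) = 0 + 2 \cdot 4 \left(1 + 7\right) \left(-43\right) = 0 + 2 \cdot 4 \cdot 8 \left(-43\right) = 0 + 64 \left(-43\right) = 0 - 2752 = -2752$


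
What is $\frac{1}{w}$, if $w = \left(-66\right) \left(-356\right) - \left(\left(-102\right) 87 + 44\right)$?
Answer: $\frac{1}{32326} \approx 3.0935 \cdot 10^{-5}$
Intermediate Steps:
$w = 32326$ ($w = 23496 - \left(-8874 + 44\right) = 23496 - -8830 = 23496 + 8830 = 32326$)
$\frac{1}{w} = \frac{1}{32326}$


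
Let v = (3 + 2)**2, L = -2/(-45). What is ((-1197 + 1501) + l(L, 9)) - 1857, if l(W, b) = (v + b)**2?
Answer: -397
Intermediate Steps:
L = 2/45 (L = -2*(-1/45) = 2/45 ≈ 0.044444)
v = 25 (v = 5**2 = 25)
l(W, b) = (25 + b)**2
((-1197 + 1501) + l(L, 9)) - 1857 = ((-1197 + 1501) + (25 + 9)**2) - 1857 = (304 + 34**2) - 1857 = (304 + 1156) - 1857 = 1460 - 1857 = -397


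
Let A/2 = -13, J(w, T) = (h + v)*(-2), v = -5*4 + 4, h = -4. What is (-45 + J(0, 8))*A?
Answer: 130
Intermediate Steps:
v = -16 (v = -20 + 4 = -16)
J(w, T) = 40 (J(w, T) = (-4 - 16)*(-2) = -20*(-2) = 40)
A = -26 (A = 2*(-13) = -26)
(-45 + J(0, 8))*A = (-45 + 40)*(-26) = -5*(-26) = 130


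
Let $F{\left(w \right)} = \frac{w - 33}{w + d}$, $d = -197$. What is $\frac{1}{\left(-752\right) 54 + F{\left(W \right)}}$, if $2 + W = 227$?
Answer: $- \frac{7}{284208} \approx -2.463 \cdot 10^{-5}$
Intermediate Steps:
$W = 225$ ($W = -2 + 227 = 225$)
$F{\left(w \right)} = \frac{-33 + w}{-197 + w}$ ($F{\left(w \right)} = \frac{w - 33}{w - 197} = \frac{-33 + w}{-197 + w}$)
$\frac{1}{\left(-752\right) 54 + F{\left(W \right)}} = \frac{1}{\left(-752\right) 54 + \frac{-33 + 225}{-197 + 225}} = \frac{1}{-40608 + \frac{1}{28} \cdot 192} = \frac{1}{-40608 + \frac{48}{7}} = \frac{1}{- \frac{284208}{7}} = - \frac{7}{284208}$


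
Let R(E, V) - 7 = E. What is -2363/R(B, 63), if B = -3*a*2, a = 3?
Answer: 2363/11 ≈ 214.82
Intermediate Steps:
B = -18 (B = -3*3*2 = -9*2 = -18)
R(E, V) = 7 + E
-2363/R(B, 63) = -2363/(7 - 18) = -2363/(-11) = -2363*(-1/11) = 2363/11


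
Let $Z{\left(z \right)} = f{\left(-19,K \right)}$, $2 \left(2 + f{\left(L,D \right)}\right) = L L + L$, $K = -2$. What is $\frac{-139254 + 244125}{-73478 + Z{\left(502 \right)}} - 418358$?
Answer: $- \frac{30669511493}{73309} \approx -4.1836 \cdot 10^{5}$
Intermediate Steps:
$f{\left(L,D \right)} = -2 + \frac{L}{2} + \frac{L^{2}}{2}$ ($f{\left(L,D \right)} = -2 + \frac{L L + L}{2} = -2 + \frac{L^{2} + L}{2} = -2 + \frac{L + L^{2}}{2} = -2 + \left(\frac{L}{2} + \frac{L^{2}}{2}\right) = -2 + \frac{L}{2} + \frac{L^{2}}{2}$)
$Z{\left(z \right)} = 169$ ($Z{\left(z \right)} = -2 + \frac{1}{2} \left(-19\right) + \frac{\left(-19\right)^{2}}{2} = -2 - \frac{19}{2} + \frac{1}{2} \cdot 361 = -2 - \frac{19}{2} + \frac{361}{2} = 169$)
$\frac{-139254 + 244125}{-73478 + Z{\left(502 \right)}} - 418358 = \frac{-139254 + 244125}{-73478 + 169} - 418358 = \frac{104871}{-73309} - 418358 = 104871 \left(- \frac{1}{73309}\right) - 418358 = - \frac{104871}{73309} - 418358 = - \frac{30669511493}{73309}$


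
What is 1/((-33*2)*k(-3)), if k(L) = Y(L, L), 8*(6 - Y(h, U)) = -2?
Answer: -2/825 ≈ -0.0024242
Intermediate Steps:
Y(h, U) = 25/4 (Y(h, U) = 6 - 1/8*(-2) = 6 + 1/4 = 25/4)
k(L) = 25/4
1/((-33*2)*k(-3)) = 1/(-33*2*(25/4)) = 1/(-11*6*(25/4)) = 1/(-66*25/4) = 1/(-825/2) = -2/825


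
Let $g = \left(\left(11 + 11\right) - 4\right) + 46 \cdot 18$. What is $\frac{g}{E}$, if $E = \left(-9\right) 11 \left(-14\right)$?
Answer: $\frac{47}{77} \approx 0.61039$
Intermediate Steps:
$E = 1386$ ($E = \left(-99\right) \left(-14\right) = 1386$)
$g = 846$ ($g = \left(22 - 4\right) + 828 = 18 + 828 = 846$)
$\frac{g}{E} = \frac{846}{1386} = 846 \cdot \frac{1}{1386} = \frac{47}{77}$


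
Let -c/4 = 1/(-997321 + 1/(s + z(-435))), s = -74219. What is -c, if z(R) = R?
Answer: -298616/74454001935 ≈ -4.0107e-6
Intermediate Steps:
c = 298616/74454001935 (c = -4/(-997321 + 1/(-74219 - 435)) = -4/(-997321 + 1/(-74654)) = -4/(-997321 - 1/74654) = -4/(-74454001935/74654) = -4*(-74654/74454001935) = 298616/74454001935 ≈ 4.0107e-6)
-c = -1*298616/74454001935 = -298616/74454001935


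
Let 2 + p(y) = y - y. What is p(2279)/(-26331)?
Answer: 2/26331 ≈ 7.5956e-5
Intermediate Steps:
p(y) = -2 (p(y) = -2 + (y - y) = -2 + 0 = -2)
p(2279)/(-26331) = -2/(-26331) = -2*(-1/26331) = 2/26331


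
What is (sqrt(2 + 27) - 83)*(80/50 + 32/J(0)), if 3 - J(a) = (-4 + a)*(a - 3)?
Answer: 7304/45 - 88*sqrt(29)/45 ≈ 151.78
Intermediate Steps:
J(a) = 3 - (-4 + a)*(-3 + a) (J(a) = 3 - (-4 + a)*(a - 3) = 3 - (-4 + a)*(-3 + a))
(sqrt(2 + 27) - 83)*(80/50 + 32/J(0)) = (sqrt(2 + 27) - 83)*(80/50 + 32/(-9 - 1*0**2 + 7*0)) = (sqrt(29) - 83)*(80*(1/50) + 32/(-9 - 1*0 + 0)) = (-83 + sqrt(29))*(8/5 + 32/(-9 + 0 + 0)) = (-83 + sqrt(29))*(8/5 + 32/(-9)) = (-83 + sqrt(29))*(8/5 + 32*(-1/9)) = (-83 + sqrt(29))*(8/5 - 32/9) = (-83 + sqrt(29))*(-88/45) = 7304/45 - 88*sqrt(29)/45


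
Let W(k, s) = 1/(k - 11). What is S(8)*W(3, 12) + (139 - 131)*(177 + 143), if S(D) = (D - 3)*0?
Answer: 2560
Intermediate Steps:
S(D) = 0 (S(D) = (-3 + D)*0 = 0)
W(k, s) = 1/(-11 + k)
S(8)*W(3, 12) + (139 - 131)*(177 + 143) = 0/(-11 + 3) + (139 - 131)*(177 + 143) = 0/(-8) + 8*320 = 0*(-⅛) + 2560 = 0 + 2560 = 2560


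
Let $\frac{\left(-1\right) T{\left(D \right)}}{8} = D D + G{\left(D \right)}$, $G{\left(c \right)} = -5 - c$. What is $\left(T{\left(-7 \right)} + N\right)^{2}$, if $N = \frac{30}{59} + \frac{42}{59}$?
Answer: $\frac{576000000}{3481} \approx 1.6547 \cdot 10^{5}$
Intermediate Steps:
$T{\left(D \right)} = 40 - 8 D^{2} + 8 D$ ($T{\left(D \right)} = - 8 \left(D D - \left(5 + D\right)\right) = - 8 \left(D^{2} - \left(5 + D\right)\right) = - 8 \left(-5 + D^{2} - D\right) = 40 - 8 D^{2} + 8 D$)
$N = \frac{72}{59}$ ($N = 30 \cdot \frac{1}{59} + 42 \cdot \frac{1}{59} = \frac{30}{59} + \frac{42}{59} = \frac{72}{59} \approx 1.2203$)
$\left(T{\left(-7 \right)} + N\right)^{2} = \left(\left(40 - 8 \left(-7\right)^{2} + 8 \left(-7\right)\right) + \frac{72}{59}\right)^{2} = \left(\left(40 - 392 - 56\right) + \frac{72}{59}\right)^{2} = \left(-408 + \frac{72}{59}\right)^{2} = \left(- \frac{24000}{59}\right)^{2} = \frac{576000000}{3481}$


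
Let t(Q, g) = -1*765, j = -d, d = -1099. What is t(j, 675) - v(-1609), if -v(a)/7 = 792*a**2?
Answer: 14352755499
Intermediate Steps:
v(a) = -5544*a**2
j = 1099 (j = -1*(-1099) = 1099)
t(Q, g) = -765
t(j, 675) - v(-1609) = -765 - (-5544)*(-1609)**2 = -765 - (-5544)*2588881 = -765 - 1*(-14352756264) = -765 + 14352756264 = 14352755499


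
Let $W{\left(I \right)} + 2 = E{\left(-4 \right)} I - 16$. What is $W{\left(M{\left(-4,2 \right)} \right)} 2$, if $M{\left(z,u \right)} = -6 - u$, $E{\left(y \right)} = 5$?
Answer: $-116$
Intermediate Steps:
$W{\left(I \right)} = -18 + 5 I$ ($W{\left(I \right)} = -2 + \left(5 I - 16\right) = -2 + \left(-16 + 5 I\right) = -18 + 5 I$)
$W{\left(M{\left(-4,2 \right)} \right)} 2 = \left(-18 + 5 \left(-6 - 2\right)\right) 2 = \left(-18 + 5 \left(-8\right)\right) 2 = \left(-18 - 40\right) 2 = \left(-58\right) 2 = -116$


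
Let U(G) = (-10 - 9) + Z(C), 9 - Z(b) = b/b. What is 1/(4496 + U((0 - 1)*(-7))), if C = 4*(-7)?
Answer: 1/4485 ≈ 0.00022297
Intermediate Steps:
C = -28
Z(b) = 8 (Z(b) = 9 - b/b = 9 - 1*1 = 9 - 1 = 8)
U(G) = -11 (U(G) = (-10 - 9) + 8 = -19 + 8 = -11)
1/(4496 + U((0 - 1)*(-7))) = 1/(4496 - 11) = 1/4485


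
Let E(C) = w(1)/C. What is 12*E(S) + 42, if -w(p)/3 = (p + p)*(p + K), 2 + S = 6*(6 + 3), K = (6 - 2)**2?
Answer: 240/13 ≈ 18.462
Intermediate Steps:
K = 16 (K = 4**2 = 16)
S = 52 (S = -2 + 6*(6 + 3) = -2 + 6*9 = -2 + 54 = 52)
w(p) = -6*p*(16 + p) (w(p) = -3*(p + p)*(p + 16) = -3*2*p*(16 + p) = -6*p*(16 + p))
E(C) = -102/C (E(C) = (-6*1*(16 + 1))/C = (-6*1*17)/C = -102/C)
12*E(S) + 42 = 12*(-102/52) + 42 = 12*(-102*1/52) + 42 = 12*(-51/26) + 42 = -306/13 + 42 = 240/13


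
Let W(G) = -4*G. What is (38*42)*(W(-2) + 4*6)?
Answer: 51072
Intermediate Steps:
(38*42)*(W(-2) + 4*6) = (38*42)*(-4*(-2) + 4*6) = 1596*(8 + 24) = 1596*32 = 51072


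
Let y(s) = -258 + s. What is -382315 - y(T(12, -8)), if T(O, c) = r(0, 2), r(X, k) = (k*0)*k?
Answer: -382057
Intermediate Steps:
r(X, k) = 0 (r(X, k) = 0*k = 0)
T(O, c) = 0
-382315 - y(T(12, -8)) = -382315 - (-258 + 0) = -382315 - 1*(-258) = -382315 + 258 = -382057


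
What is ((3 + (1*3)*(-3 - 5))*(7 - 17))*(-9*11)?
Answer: -20790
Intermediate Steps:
((3 + (1*3)*(-3 - 5))*(7 - 17))*(-9*11) = ((3 + 3*(-8))*(-10))*(-99) = ((3 - 24)*(-10))*(-99) = -21*(-10)*(-99) = 210*(-99) = -20790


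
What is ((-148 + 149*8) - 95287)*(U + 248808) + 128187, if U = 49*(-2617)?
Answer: -11363221538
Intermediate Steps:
U = -128233
((-148 + 149*8) - 95287)*(U + 248808) + 128187 = ((-148 + 149*8) - 95287)*(-128233 + 248808) + 128187 = ((-148 + 1192) - 95287)*120575 + 128187 = (1044 - 95287)*120575 + 128187 = -94243*120575 + 128187 = -11363349725 + 128187 = -11363221538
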